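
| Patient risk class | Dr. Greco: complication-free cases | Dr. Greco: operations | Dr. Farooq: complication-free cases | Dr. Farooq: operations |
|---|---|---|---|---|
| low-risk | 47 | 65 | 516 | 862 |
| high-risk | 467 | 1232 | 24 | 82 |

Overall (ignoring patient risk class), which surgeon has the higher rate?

Dr. Farooq

Low-risk: Dr. Greco 47/65 = 72.3%, Dr. Farooq 516/862 = 59.9% → Dr. Greco
High-risk: Dr. Greco 467/1232 = 37.9%, Dr. Farooq 24/82 = 29.3% → Dr. Greco
Overall: Dr. Greco 514/1297 = 39.6%, Dr. Farooq 540/944 = 57.2% → Dr. Farooq
(Dr. Greco wins every patient risk group but Dr. Farooq wins overall — Dr. Greco's operations skew toward the low-rate high-risk group.)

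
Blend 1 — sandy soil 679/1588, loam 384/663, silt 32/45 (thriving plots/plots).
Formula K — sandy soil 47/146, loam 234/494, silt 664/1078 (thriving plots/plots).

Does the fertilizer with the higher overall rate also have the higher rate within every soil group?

Sandy soil: Blend 1 679/1588 = 42.8%, Formula K 47/146 = 32.2% → Blend 1
Loam: Blend 1 384/663 = 57.9%, Formula K 234/494 = 47.4% → Blend 1
Silt: Blend 1 32/45 = 71.1%, Formula K 664/1078 = 61.6% → Blend 1
Overall: Blend 1 1095/2296 = 47.7%, Formula K 945/1718 = 55.0% → Formula K
Blend 1 wins each soil group but Formula K wins overall — the comparison reverses. Blend 1's plots skew toward sandy soil, which has a lower base rate.

No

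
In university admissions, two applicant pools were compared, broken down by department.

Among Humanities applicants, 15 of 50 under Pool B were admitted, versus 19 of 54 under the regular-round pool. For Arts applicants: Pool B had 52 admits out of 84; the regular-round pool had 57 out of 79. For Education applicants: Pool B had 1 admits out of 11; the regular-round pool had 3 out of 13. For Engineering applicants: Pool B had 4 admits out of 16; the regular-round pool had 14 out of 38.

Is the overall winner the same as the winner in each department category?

Yes

Humanities: Pool B 15/50 = 30.0%, the regular-round pool 19/54 = 35.2% → the regular-round pool
Arts: Pool B 52/84 = 61.9%, the regular-round pool 57/79 = 72.2% → the regular-round pool
Education: Pool B 1/11 = 9.1%, the regular-round pool 3/13 = 23.1% → the regular-round pool
Engineering: Pool B 4/16 = 25.0%, the regular-round pool 14/38 = 36.8% → the regular-round pool
Overall: Pool B 72/161 = 44.7%, the regular-round pool 93/184 = 50.5% → the regular-round pool
The regular-round pool wins overall and in every department group — no reversal.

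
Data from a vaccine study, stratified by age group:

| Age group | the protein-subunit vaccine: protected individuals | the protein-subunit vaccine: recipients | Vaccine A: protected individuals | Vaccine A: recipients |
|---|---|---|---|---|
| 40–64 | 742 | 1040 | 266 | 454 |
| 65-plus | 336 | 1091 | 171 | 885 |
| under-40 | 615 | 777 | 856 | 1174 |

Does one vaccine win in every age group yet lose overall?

40–64: the protein-subunit vaccine 742/1040 = 71.3%, Vaccine A 266/454 = 58.6% → the protein-subunit vaccine
65-plus: the protein-subunit vaccine 336/1091 = 30.8%, Vaccine A 171/885 = 19.3% → the protein-subunit vaccine
Under-40: the protein-subunit vaccine 615/777 = 79.2%, Vaccine A 856/1174 = 72.9% → the protein-subunit vaccine
Overall: the protein-subunit vaccine 1693/2908 = 58.2%, Vaccine A 1293/2513 = 51.5% → the protein-subunit vaccine
The protein-subunit vaccine wins overall and in every age group — no reversal.

No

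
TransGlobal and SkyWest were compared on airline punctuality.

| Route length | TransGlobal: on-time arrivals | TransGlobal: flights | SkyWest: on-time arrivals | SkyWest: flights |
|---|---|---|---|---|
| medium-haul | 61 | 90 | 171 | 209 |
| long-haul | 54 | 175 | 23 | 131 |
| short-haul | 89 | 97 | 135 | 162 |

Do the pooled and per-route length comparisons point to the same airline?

Medium-haul: TransGlobal 61/90 = 67.8%, SkyWest 171/209 = 81.8% → SkyWest
Long-haul: TransGlobal 54/175 = 30.9%, SkyWest 23/131 = 17.6% → TransGlobal
Short-haul: TransGlobal 89/97 = 91.8%, SkyWest 135/162 = 83.3% → TransGlobal
Overall: TransGlobal 204/362 = 56.4%, SkyWest 329/502 = 65.5% → SkyWest
Neither sweeps: TransGlobal wins 2 of 3 groups, SkyWest wins 1. SkyWest wins overall but not every group — no Simpson reversal.

No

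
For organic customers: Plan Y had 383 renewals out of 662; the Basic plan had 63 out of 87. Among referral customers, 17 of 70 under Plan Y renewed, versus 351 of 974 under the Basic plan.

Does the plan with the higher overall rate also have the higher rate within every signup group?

No

Organic: Plan Y 383/662 = 57.9%, the Basic plan 63/87 = 72.4% → the Basic plan
Referral: Plan Y 17/70 = 24.3%, the Basic plan 351/974 = 36.0% → the Basic plan
Overall: Plan Y 400/732 = 54.6%, the Basic plan 414/1061 = 39.0% → Plan Y
The Basic plan wins each signup group but Plan Y wins overall — the comparison reverses. The Basic plan's customers skew toward referral, which has a lower base rate.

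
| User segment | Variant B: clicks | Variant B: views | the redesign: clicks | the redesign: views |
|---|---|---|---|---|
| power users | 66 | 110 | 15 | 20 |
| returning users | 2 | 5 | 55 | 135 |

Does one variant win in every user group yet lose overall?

Power users: Variant B 66/110 = 60.0%, the redesign 15/20 = 75.0% → the redesign
Returning users: Variant B 2/5 = 40.0%, the redesign 55/135 = 40.7% → the redesign
Overall: Variant B 68/115 = 59.1%, the redesign 70/155 = 45.2% → Variant B
The redesign wins each user group but Variant B wins overall — the comparison reverses. The redesign's views skew toward returning users, which has a lower base rate.

Yes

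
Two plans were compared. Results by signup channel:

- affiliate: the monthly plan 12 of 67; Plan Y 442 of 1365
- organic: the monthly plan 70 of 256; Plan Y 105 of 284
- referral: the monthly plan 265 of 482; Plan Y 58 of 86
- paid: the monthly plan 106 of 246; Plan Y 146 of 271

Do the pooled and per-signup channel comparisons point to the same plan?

Affiliate: the monthly plan 12/67 = 17.9%, Plan Y 442/1365 = 32.4% → Plan Y
Organic: the monthly plan 70/256 = 27.3%, Plan Y 105/284 = 37.0% → Plan Y
Referral: the monthly plan 265/482 = 55.0%, Plan Y 58/86 = 67.4% → Plan Y
Paid: the monthly plan 106/246 = 43.1%, Plan Y 146/271 = 53.9% → Plan Y
Overall: the monthly plan 453/1051 = 43.1%, Plan Y 751/2006 = 37.4% → the monthly plan
Plan Y wins each signup group but the monthly plan wins overall — the comparison reverses. Plan Y's customers skew toward affiliate, which has a lower base rate.

No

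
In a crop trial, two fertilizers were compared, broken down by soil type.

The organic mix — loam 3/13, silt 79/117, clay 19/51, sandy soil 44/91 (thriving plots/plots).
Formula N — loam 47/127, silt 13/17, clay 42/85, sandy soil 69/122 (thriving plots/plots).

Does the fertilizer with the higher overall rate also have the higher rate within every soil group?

No

Loam: the organic mix 3/13 = 23.1%, Formula N 47/127 = 37.0% → Formula N
Silt: the organic mix 79/117 = 67.5%, Formula N 13/17 = 76.5% → Formula N
Clay: the organic mix 19/51 = 37.3%, Formula N 42/85 = 49.4% → Formula N
Sandy soil: the organic mix 44/91 = 48.4%, Formula N 69/122 = 56.6% → Formula N
Overall: the organic mix 145/272 = 53.3%, Formula N 171/351 = 48.7% → the organic mix
Formula N wins each soil group but the organic mix wins overall — the comparison reverses. Formula N's plots skew toward loam, which has a lower base rate.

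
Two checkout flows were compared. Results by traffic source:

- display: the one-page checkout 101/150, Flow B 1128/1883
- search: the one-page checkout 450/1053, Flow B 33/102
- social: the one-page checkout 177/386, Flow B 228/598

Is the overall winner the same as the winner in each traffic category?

Display: the one-page checkout 101/150 = 67.3%, Flow B 1128/1883 = 59.9% → the one-page checkout
Search: the one-page checkout 450/1053 = 42.7%, Flow B 33/102 = 32.4% → the one-page checkout
Social: the one-page checkout 177/386 = 45.9%, Flow B 228/598 = 38.1% → the one-page checkout
Overall: the one-page checkout 728/1589 = 45.8%, Flow B 1389/2583 = 53.8% → Flow B
The one-page checkout wins each traffic group but Flow B wins overall — the comparison reverses. The one-page checkout's sessions skew toward search, which has a lower base rate.

No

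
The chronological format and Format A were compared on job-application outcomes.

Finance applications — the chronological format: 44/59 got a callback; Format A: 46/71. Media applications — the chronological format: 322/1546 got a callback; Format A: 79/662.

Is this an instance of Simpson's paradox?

No

Finance: the chronological format 44/59 = 74.6%, Format A 46/71 = 64.8% → the chronological format
Media: the chronological format 322/1546 = 20.8%, Format A 79/662 = 11.9% → the chronological format
Overall: the chronological format 366/1605 = 22.8%, Format A 125/733 = 17.1% → the chronological format
The chronological format wins overall and in every industry group — no reversal.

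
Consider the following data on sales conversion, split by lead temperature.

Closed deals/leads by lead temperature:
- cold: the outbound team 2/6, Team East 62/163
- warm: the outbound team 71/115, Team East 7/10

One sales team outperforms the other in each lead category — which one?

Team East

Cold: the outbound team 2/6 = 33.3%, Team East 62/163 = 38.0% → Team East
Warm: the outbound team 71/115 = 61.7%, Team East 7/10 = 70.0% → Team East
Team East has the higher rate in both groups.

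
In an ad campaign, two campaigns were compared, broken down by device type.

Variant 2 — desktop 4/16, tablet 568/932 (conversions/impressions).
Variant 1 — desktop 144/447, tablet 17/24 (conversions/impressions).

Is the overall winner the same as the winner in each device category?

No

Desktop: Variant 2 4/16 = 25.0%, Variant 1 144/447 = 32.2% → Variant 1
Tablet: Variant 2 568/932 = 60.9%, Variant 1 17/24 = 70.8% → Variant 1
Overall: Variant 2 572/948 = 60.3%, Variant 1 161/471 = 34.2% → Variant 2
Variant 1 wins each device group but Variant 2 wins overall — the comparison reverses. Variant 1's impressions skew toward desktop, which has a lower base rate.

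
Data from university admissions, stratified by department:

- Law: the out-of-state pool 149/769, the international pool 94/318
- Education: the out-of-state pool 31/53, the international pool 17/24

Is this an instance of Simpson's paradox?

Law: the out-of-state pool 149/769 = 19.4%, the international pool 94/318 = 29.6% → the international pool
Education: the out-of-state pool 31/53 = 58.5%, the international pool 17/24 = 70.8% → the international pool
Overall: the out-of-state pool 180/822 = 21.9%, the international pool 111/342 = 32.5% → the international pool
The international pool wins overall and in every department group — no reversal.

No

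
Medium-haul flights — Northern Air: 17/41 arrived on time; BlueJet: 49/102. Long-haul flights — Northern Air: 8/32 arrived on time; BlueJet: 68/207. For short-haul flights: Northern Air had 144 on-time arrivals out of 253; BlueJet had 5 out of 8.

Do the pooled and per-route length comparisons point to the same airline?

Medium-haul: Northern Air 17/41 = 41.5%, BlueJet 49/102 = 48.0% → BlueJet
Long-haul: Northern Air 8/32 = 25.0%, BlueJet 68/207 = 32.9% → BlueJet
Short-haul: Northern Air 144/253 = 56.9%, BlueJet 5/8 = 62.5% → BlueJet
Overall: Northern Air 169/326 = 51.8%, BlueJet 122/317 = 38.5% → Northern Air
BlueJet wins each route group but Northern Air wins overall — the comparison reverses. BlueJet's flights skew toward long-haul, which has a lower base rate.

No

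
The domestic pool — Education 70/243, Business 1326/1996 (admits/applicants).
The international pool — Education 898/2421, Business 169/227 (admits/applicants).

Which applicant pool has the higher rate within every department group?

the international pool

Education: the domestic pool 70/243 = 28.8%, the international pool 898/2421 = 37.1% → the international pool
Business: the domestic pool 1326/1996 = 66.4%, the international pool 169/227 = 74.4% → the international pool
The international pool has the higher rate in both groups.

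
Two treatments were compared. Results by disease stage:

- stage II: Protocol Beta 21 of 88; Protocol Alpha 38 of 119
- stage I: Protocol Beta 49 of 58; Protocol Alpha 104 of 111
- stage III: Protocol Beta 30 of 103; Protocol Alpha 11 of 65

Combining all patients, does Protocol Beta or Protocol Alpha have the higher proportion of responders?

Protocol Alpha

Stage II: Protocol Beta 21/88 = 23.9%, Protocol Alpha 38/119 = 31.9% → Protocol Alpha
Stage I: Protocol Beta 49/58 = 84.5%, Protocol Alpha 104/111 = 93.7% → Protocol Alpha
Stage III: Protocol Beta 30/103 = 29.1%, Protocol Alpha 11/65 = 16.9% → Protocol Beta
Overall: Protocol Beta 100/249 = 40.2%, Protocol Alpha 153/295 = 51.9% → Protocol Alpha
(Neither sweeps every disease group, but Protocol Alpha has the higher pooled rate.)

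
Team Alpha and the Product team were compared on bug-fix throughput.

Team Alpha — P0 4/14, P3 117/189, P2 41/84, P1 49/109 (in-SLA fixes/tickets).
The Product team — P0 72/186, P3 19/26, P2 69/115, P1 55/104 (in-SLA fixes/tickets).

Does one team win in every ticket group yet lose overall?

Yes

P0: Team Alpha 4/14 = 28.6%, the Product team 72/186 = 38.7% → the Product team
P3: Team Alpha 117/189 = 61.9%, the Product team 19/26 = 73.1% → the Product team
P2: Team Alpha 41/84 = 48.8%, the Product team 69/115 = 60.0% → the Product team
P1: Team Alpha 49/109 = 45.0%, the Product team 55/104 = 52.9% → the Product team
Overall: Team Alpha 211/396 = 53.3%, the Product team 215/431 = 49.9% → Team Alpha
The Product team wins each ticket group but Team Alpha wins overall — the comparison reverses. The Product team's tickets skew toward P0, which has a lower base rate.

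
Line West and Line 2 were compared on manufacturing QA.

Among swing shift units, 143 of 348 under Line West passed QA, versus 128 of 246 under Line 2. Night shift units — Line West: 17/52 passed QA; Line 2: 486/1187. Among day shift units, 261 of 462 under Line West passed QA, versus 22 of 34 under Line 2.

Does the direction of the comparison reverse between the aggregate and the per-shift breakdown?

Swing shift: Line West 143/348 = 41.1%, Line 2 128/246 = 52.0% → Line 2
Night shift: Line West 17/52 = 32.7%, Line 2 486/1187 = 40.9% → Line 2
Day shift: Line West 261/462 = 56.5%, Line 2 22/34 = 64.7% → Line 2
Overall: Line West 421/862 = 48.8%, Line 2 636/1467 = 43.4% → Line West
Line 2 wins each shift group but Line West wins overall — the comparison reverses. Line 2's units skew toward night shift, which has a lower base rate.

Yes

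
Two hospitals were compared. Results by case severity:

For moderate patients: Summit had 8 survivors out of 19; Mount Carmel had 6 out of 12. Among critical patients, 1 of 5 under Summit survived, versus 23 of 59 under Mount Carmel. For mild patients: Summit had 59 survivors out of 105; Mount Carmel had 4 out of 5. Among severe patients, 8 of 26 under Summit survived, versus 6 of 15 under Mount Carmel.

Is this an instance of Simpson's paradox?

Yes

Moderate: Summit 8/19 = 42.1%, Mount Carmel 6/12 = 50.0% → Mount Carmel
Critical: Summit 1/5 = 20.0%, Mount Carmel 23/59 = 39.0% → Mount Carmel
Mild: Summit 59/105 = 56.2%, Mount Carmel 4/5 = 80.0% → Mount Carmel
Severe: Summit 8/26 = 30.8%, Mount Carmel 6/15 = 40.0% → Mount Carmel
Overall: Summit 76/155 = 49.0%, Mount Carmel 39/91 = 42.9% → Summit
Mount Carmel wins each case group but Summit wins overall — the comparison reverses. Mount Carmel's patients skew toward critical, which has a lower base rate.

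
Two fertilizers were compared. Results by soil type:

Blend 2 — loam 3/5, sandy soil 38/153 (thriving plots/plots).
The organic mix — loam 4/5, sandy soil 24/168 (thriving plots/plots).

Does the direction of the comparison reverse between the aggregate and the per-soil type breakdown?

No

Loam: Blend 2 3/5 = 60.0%, the organic mix 4/5 = 80.0% → the organic mix
Sandy soil: Blend 2 38/153 = 24.8%, the organic mix 24/168 = 14.3% → Blend 2
Overall: Blend 2 41/158 = 25.9%, the organic mix 28/173 = 16.2% → Blend 2
Neither sweeps: Blend 2 wins 1 of 2 groups, the organic mix wins 1. Blend 2 wins overall but not every group — no Simpson reversal.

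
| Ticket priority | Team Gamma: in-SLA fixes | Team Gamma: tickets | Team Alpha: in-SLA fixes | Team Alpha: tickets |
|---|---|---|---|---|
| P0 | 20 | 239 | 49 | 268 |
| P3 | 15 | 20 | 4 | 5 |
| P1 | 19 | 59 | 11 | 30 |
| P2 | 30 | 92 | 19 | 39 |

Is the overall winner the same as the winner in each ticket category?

Yes

P0: Team Gamma 20/239 = 8.4%, Team Alpha 49/268 = 18.3% → Team Alpha
P3: Team Gamma 15/20 = 75.0%, Team Alpha 4/5 = 80.0% → Team Alpha
P1: Team Gamma 19/59 = 32.2%, Team Alpha 11/30 = 36.7% → Team Alpha
P2: Team Gamma 30/92 = 32.6%, Team Alpha 19/39 = 48.7% → Team Alpha
Overall: Team Gamma 84/410 = 20.5%, Team Alpha 83/342 = 24.3% → Team Alpha
Team Alpha wins overall and in every ticket group — no reversal.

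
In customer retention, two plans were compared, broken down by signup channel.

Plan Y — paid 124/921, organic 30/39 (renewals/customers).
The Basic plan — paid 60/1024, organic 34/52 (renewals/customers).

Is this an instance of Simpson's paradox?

No

Paid: Plan Y 124/921 = 13.5%, the Basic plan 60/1024 = 5.9% → Plan Y
Organic: Plan Y 30/39 = 76.9%, the Basic plan 34/52 = 65.4% → Plan Y
Overall: Plan Y 154/960 = 16.0%, the Basic plan 94/1076 = 8.7% → Plan Y
Plan Y wins overall and in every signup group — no reversal.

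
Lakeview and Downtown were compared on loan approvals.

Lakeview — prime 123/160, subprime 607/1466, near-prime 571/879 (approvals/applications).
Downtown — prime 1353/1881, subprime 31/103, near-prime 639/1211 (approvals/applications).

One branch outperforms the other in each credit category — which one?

Lakeview

Prime: Lakeview 123/160 = 76.9%, Downtown 1353/1881 = 71.9% → Lakeview
Subprime: Lakeview 607/1466 = 41.4%, Downtown 31/103 = 30.1% → Lakeview
Near-prime: Lakeview 571/879 = 65.0%, Downtown 639/1211 = 52.8% → Lakeview
Lakeview has the higher rate in all 3 groups.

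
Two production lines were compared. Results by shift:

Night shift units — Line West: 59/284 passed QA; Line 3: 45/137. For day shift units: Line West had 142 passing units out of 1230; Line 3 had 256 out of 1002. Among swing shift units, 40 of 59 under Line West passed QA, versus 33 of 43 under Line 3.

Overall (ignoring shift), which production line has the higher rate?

Night shift: Line West 59/284 = 20.8%, Line 3 45/137 = 32.8% → Line 3
Day shift: Line West 142/1230 = 11.5%, Line 3 256/1002 = 25.5% → Line 3
Swing shift: Line West 40/59 = 67.8%, Line 3 33/43 = 76.7% → Line 3
Overall: Line West 241/1573 = 15.3%, Line 3 334/1182 = 28.3% → Line 3

Line 3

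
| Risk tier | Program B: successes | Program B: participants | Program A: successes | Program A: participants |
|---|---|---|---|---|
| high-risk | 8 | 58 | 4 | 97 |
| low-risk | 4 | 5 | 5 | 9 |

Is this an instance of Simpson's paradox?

High-risk: Program B 8/58 = 13.8%, Program A 4/97 = 4.1% → Program B
Low-risk: Program B 4/5 = 80.0%, Program A 5/9 = 55.6% → Program B
Overall: Program B 12/63 = 19.0%, Program A 9/106 = 8.5% → Program B
Program B wins overall and in every risk group — no reversal.

No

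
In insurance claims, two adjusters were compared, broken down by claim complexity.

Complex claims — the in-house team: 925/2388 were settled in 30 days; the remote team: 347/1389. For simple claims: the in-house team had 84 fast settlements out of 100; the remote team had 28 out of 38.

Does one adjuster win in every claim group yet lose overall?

No

Complex: the in-house team 925/2388 = 38.7%, the remote team 347/1389 = 25.0% → the in-house team
Simple: the in-house team 84/100 = 84.0%, the remote team 28/38 = 73.7% → the in-house team
Overall: the in-house team 1009/2488 = 40.6%, the remote team 375/1427 = 26.3% → the in-house team
The in-house team wins overall and in every claim group — no reversal.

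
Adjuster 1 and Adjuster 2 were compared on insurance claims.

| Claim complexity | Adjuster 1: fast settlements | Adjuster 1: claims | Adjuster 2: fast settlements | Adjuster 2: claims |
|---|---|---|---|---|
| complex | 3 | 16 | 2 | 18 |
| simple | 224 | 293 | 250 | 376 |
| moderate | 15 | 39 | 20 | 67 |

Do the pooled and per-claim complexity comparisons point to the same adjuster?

Complex: Adjuster 1 3/16 = 18.8%, Adjuster 2 2/18 = 11.1% → Adjuster 1
Simple: Adjuster 1 224/293 = 76.5%, Adjuster 2 250/376 = 66.5% → Adjuster 1
Moderate: Adjuster 1 15/39 = 38.5%, Adjuster 2 20/67 = 29.9% → Adjuster 1
Overall: Adjuster 1 242/348 = 69.5%, Adjuster 2 272/461 = 59.0% → Adjuster 1
Adjuster 1 wins overall and in every claim group — no reversal.

Yes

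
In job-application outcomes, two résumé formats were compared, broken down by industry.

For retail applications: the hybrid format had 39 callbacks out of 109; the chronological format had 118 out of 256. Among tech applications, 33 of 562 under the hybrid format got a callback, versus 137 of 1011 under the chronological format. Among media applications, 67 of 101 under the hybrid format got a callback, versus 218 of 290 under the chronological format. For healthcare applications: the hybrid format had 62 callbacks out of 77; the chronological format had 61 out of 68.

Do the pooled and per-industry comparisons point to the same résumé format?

Yes

Retail: the hybrid format 39/109 = 35.8%, the chronological format 118/256 = 46.1% → the chronological format
Tech: the hybrid format 33/562 = 5.9%, the chronological format 137/1011 = 13.6% → the chronological format
Media: the hybrid format 67/101 = 66.3%, the chronological format 218/290 = 75.2% → the chronological format
Healthcare: the hybrid format 62/77 = 80.5%, the chronological format 61/68 = 89.7% → the chronological format
Overall: the hybrid format 201/849 = 23.7%, the chronological format 534/1625 = 32.9% → the chronological format
The chronological format wins overall and in every industry group — no reversal.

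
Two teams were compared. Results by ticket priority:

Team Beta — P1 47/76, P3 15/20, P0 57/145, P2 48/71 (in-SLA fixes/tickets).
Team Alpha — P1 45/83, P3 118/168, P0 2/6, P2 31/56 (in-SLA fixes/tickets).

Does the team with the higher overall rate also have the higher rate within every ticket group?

P1: Team Beta 47/76 = 61.8%, Team Alpha 45/83 = 54.2% → Team Beta
P3: Team Beta 15/20 = 75.0%, Team Alpha 118/168 = 70.2% → Team Beta
P0: Team Beta 57/145 = 39.3%, Team Alpha 2/6 = 33.3% → Team Beta
P2: Team Beta 48/71 = 67.6%, Team Alpha 31/56 = 55.4% → Team Beta
Overall: Team Beta 167/312 = 53.5%, Team Alpha 196/313 = 62.6% → Team Alpha
Team Beta wins each ticket group but Team Alpha wins overall — the comparison reverses. Team Beta's tickets skew toward P0, which has a lower base rate.

No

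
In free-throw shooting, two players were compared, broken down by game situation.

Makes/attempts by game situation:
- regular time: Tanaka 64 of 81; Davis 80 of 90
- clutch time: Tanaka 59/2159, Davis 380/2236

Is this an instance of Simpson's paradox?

No

Regular time: Tanaka 64/81 = 79.0%, Davis 80/90 = 88.9% → Davis
Clutch time: Tanaka 59/2159 = 2.7%, Davis 380/2236 = 17.0% → Davis
Overall: Tanaka 123/2240 = 5.5%, Davis 460/2326 = 19.8% → Davis
Davis wins overall and in every game group — no reversal.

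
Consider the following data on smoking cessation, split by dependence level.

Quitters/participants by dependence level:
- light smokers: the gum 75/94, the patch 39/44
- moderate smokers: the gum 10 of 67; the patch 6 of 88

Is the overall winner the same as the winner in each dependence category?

No

Light smokers: the gum 75/94 = 79.8%, the patch 39/44 = 88.6% → the patch
Moderate smokers: the gum 10/67 = 14.9%, the patch 6/88 = 6.8% → the gum
Overall: the gum 85/161 = 52.8%, the patch 45/132 = 34.1% → the gum
Neither sweeps: the gum wins 1 of 2 groups, the patch wins 1. The gum wins overall but not every group — no Simpson reversal.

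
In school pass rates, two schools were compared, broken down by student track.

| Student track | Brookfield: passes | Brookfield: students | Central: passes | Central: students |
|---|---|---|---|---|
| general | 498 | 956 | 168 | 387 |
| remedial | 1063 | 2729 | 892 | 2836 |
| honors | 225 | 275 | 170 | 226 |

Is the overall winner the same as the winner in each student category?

General: Brookfield 498/956 = 52.1%, Central 168/387 = 43.4% → Brookfield
Remedial: Brookfield 1063/2729 = 39.0%, Central 892/2836 = 31.5% → Brookfield
Honors: Brookfield 225/275 = 81.8%, Central 170/226 = 75.2% → Brookfield
Overall: Brookfield 1786/3960 = 45.1%, Central 1230/3449 = 35.7% → Brookfield
Brookfield wins overall and in every student group — no reversal.

Yes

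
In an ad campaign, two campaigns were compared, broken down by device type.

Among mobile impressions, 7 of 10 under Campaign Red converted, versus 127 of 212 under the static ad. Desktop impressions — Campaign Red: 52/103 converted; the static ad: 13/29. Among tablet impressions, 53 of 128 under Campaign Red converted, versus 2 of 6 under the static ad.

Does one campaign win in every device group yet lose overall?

Yes

Mobile: Campaign Red 7/10 = 70.0%, the static ad 127/212 = 59.9% → Campaign Red
Desktop: Campaign Red 52/103 = 50.5%, the static ad 13/29 = 44.8% → Campaign Red
Tablet: Campaign Red 53/128 = 41.4%, the static ad 2/6 = 33.3% → Campaign Red
Overall: Campaign Red 112/241 = 46.5%, the static ad 142/247 = 57.5% → the static ad
Campaign Red wins each device group but the static ad wins overall — the comparison reverses. Campaign Red's impressions skew toward tablet, which has a lower base rate.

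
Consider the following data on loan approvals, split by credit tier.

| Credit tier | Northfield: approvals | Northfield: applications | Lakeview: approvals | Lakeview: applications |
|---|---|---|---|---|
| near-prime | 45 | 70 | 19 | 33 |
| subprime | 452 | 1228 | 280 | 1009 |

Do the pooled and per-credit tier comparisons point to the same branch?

Yes

Near-prime: Northfield 45/70 = 64.3%, Lakeview 19/33 = 57.6% → Northfield
Subprime: Northfield 452/1228 = 36.8%, Lakeview 280/1009 = 27.8% → Northfield
Overall: Northfield 497/1298 = 38.3%, Lakeview 299/1042 = 28.7% → Northfield
Northfield wins overall and in every credit group — no reversal.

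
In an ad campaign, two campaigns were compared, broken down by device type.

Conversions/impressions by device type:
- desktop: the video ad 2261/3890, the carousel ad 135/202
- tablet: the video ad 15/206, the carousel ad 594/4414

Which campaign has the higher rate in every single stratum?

the carousel ad

Desktop: the video ad 2261/3890 = 58.1%, the carousel ad 135/202 = 66.8% → the carousel ad
Tablet: the video ad 15/206 = 7.3%, the carousel ad 594/4414 = 13.5% → the carousel ad
The carousel ad has the higher rate in both groups.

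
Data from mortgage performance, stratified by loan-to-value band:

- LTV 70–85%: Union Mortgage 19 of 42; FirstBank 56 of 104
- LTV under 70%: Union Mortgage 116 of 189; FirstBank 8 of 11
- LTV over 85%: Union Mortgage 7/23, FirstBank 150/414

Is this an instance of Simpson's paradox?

LTV 70–85%: Union Mortgage 19/42 = 45.2%, FirstBank 56/104 = 53.8% → FirstBank
LTV under 70%: Union Mortgage 116/189 = 61.4%, FirstBank 8/11 = 72.7% → FirstBank
LTV over 85%: Union Mortgage 7/23 = 30.4%, FirstBank 150/414 = 36.2% → FirstBank
Overall: Union Mortgage 142/254 = 55.9%, FirstBank 214/529 = 40.5% → Union Mortgage
FirstBank wins each loan-to-value group but Union Mortgage wins overall — the comparison reverses. FirstBank's loans skew toward LTV over 85%, which has a lower base rate.

Yes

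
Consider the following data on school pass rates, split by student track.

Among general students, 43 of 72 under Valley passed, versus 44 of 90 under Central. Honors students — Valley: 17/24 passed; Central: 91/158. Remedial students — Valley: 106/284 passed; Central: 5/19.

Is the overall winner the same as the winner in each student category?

No

General: Valley 43/72 = 59.7%, Central 44/90 = 48.9% → Valley
Honors: Valley 17/24 = 70.8%, Central 91/158 = 57.6% → Valley
Remedial: Valley 106/284 = 37.3%, Central 5/19 = 26.3% → Valley
Overall: Valley 166/380 = 43.7%, Central 140/267 = 52.4% → Central
Valley wins each student group but Central wins overall — the comparison reverses. Valley's students skew toward remedial, which has a lower base rate.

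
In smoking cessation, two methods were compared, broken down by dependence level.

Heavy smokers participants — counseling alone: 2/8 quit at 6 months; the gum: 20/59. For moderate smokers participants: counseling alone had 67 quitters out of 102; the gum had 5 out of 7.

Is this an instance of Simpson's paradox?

Yes

Heavy smokers: counseling alone 2/8 = 25.0%, the gum 20/59 = 33.9% → the gum
Moderate smokers: counseling alone 67/102 = 65.7%, the gum 5/7 = 71.4% → the gum
Overall: counseling alone 69/110 = 62.7%, the gum 25/66 = 37.9% → counseling alone
The gum wins each dependence group but counseling alone wins overall — the comparison reverses. The gum's participants skew toward heavy smokers, which has a lower base rate.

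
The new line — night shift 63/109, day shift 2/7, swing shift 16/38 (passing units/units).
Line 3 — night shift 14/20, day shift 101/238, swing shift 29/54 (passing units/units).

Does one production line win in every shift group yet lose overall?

Yes

Night shift: the new line 63/109 = 57.8%, Line 3 14/20 = 70.0% → Line 3
Day shift: the new line 2/7 = 28.6%, Line 3 101/238 = 42.4% → Line 3
Swing shift: the new line 16/38 = 42.1%, Line 3 29/54 = 53.7% → Line 3
Overall: the new line 81/154 = 52.6%, Line 3 144/312 = 46.2% → the new line
Line 3 wins each shift group but the new line wins overall — the comparison reverses. Line 3's units skew toward day shift, which has a lower base rate.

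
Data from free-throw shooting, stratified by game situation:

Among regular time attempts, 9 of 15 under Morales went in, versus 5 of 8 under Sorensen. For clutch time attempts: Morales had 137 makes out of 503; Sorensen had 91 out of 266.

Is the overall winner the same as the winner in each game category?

Regular time: Morales 9/15 = 60.0%, Sorensen 5/8 = 62.5% → Sorensen
Clutch time: Morales 137/503 = 27.2%, Sorensen 91/266 = 34.2% → Sorensen
Overall: Morales 146/518 = 28.2%, Sorensen 96/274 = 35.0% → Sorensen
Sorensen wins overall and in every game group — no reversal.

Yes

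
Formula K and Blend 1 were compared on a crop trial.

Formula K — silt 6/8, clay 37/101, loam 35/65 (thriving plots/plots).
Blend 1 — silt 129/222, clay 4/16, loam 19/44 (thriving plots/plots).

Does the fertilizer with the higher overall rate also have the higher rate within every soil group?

No

Silt: Formula K 6/8 = 75.0%, Blend 1 129/222 = 58.1% → Formula K
Clay: Formula K 37/101 = 36.6%, Blend 1 4/16 = 25.0% → Formula K
Loam: Formula K 35/65 = 53.8%, Blend 1 19/44 = 43.2% → Formula K
Overall: Formula K 78/174 = 44.8%, Blend 1 152/282 = 53.9% → Blend 1
Formula K wins each soil group but Blend 1 wins overall — the comparison reverses. Formula K's plots skew toward clay, which has a lower base rate.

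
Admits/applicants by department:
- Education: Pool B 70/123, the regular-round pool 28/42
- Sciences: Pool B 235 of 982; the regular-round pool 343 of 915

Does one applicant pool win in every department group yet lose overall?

No

Education: Pool B 70/123 = 56.9%, the regular-round pool 28/42 = 66.7% → the regular-round pool
Sciences: Pool B 235/982 = 23.9%, the regular-round pool 343/915 = 37.5% → the regular-round pool
Overall: Pool B 305/1105 = 27.6%, the regular-round pool 371/957 = 38.8% → the regular-round pool
The regular-round pool wins overall and in every department group — no reversal.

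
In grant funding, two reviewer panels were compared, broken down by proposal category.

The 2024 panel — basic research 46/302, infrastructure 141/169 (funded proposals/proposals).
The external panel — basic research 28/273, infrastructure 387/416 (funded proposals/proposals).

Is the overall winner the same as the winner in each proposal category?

No

Basic research: the 2024 panel 46/302 = 15.2%, the external panel 28/273 = 10.3% → the 2024 panel
Infrastructure: the 2024 panel 141/169 = 83.4%, the external panel 387/416 = 93.0% → the external panel
Overall: the 2024 panel 187/471 = 39.7%, the external panel 415/689 = 60.2% → the external panel
Neither sweeps: the 2024 panel wins 1 of 2 groups, the external panel wins 1. The external panel wins overall but not every group — no Simpson reversal.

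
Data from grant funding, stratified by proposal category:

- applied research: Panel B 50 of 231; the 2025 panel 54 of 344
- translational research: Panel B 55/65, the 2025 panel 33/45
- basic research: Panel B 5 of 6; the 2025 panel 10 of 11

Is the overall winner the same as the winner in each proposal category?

Applied research: Panel B 50/231 = 21.6%, the 2025 panel 54/344 = 15.7% → Panel B
Translational research: Panel B 55/65 = 84.6%, the 2025 panel 33/45 = 73.3% → Panel B
Basic research: Panel B 5/6 = 83.3%, the 2025 panel 10/11 = 90.9% → the 2025 panel
Overall: Panel B 110/302 = 36.4%, the 2025 panel 97/400 = 24.2% → Panel B
Neither sweeps: Panel B wins 2 of 3 groups, the 2025 panel wins 1. Panel B wins overall but not every group — no Simpson reversal.

No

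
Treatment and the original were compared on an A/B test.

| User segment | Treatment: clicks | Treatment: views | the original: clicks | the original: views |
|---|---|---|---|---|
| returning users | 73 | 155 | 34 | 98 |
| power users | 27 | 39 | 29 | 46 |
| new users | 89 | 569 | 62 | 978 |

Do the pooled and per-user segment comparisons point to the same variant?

Returning users: Treatment 73/155 = 47.1%, the original 34/98 = 34.7% → Treatment
Power users: Treatment 27/39 = 69.2%, the original 29/46 = 63.0% → Treatment
New users: Treatment 89/569 = 15.6%, the original 62/978 = 6.3% → Treatment
Overall: Treatment 189/763 = 24.8%, the original 125/1122 = 11.1% → Treatment
Treatment wins overall and in every user group — no reversal.

Yes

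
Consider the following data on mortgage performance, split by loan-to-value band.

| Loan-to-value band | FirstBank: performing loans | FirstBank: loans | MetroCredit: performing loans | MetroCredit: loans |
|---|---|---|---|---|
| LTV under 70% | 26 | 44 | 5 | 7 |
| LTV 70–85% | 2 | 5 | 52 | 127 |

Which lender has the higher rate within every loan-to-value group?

LTV under 70%: FirstBank 26/44 = 59.1%, MetroCredit 5/7 = 71.4% → MetroCredit
LTV 70–85%: FirstBank 2/5 = 40.0%, MetroCredit 52/127 = 40.9% → MetroCredit
MetroCredit has the higher rate in both groups.

MetroCredit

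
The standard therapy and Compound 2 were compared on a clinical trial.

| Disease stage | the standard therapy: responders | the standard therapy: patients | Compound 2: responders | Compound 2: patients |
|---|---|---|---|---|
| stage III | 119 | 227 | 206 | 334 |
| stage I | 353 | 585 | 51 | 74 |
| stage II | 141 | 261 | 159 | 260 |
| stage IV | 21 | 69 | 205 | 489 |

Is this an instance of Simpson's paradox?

Yes

Stage III: the standard therapy 119/227 = 52.4%, Compound 2 206/334 = 61.7% → Compound 2
Stage I: the standard therapy 353/585 = 60.3%, Compound 2 51/74 = 68.9% → Compound 2
Stage II: the standard therapy 141/261 = 54.0%, Compound 2 159/260 = 61.2% → Compound 2
Stage IV: the standard therapy 21/69 = 30.4%, Compound 2 205/489 = 41.9% → Compound 2
Overall: the standard therapy 634/1142 = 55.5%, Compound 2 621/1157 = 53.7% → the standard therapy
Compound 2 wins each disease group but the standard therapy wins overall — the comparison reverses. Compound 2's patients skew toward stage IV, which has a lower base rate.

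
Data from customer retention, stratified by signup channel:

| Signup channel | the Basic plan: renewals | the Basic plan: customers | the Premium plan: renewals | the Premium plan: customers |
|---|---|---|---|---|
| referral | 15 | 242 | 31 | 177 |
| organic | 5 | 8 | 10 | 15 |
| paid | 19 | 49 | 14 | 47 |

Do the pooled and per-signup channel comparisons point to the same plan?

No

Referral: the Basic plan 15/242 = 6.2%, the Premium plan 31/177 = 17.5% → the Premium plan
Organic: the Basic plan 5/8 = 62.5%, the Premium plan 10/15 = 66.7% → the Premium plan
Paid: the Basic plan 19/49 = 38.8%, the Premium plan 14/47 = 29.8% → the Basic plan
Overall: the Basic plan 39/299 = 13.0%, the Premium plan 55/239 = 23.0% → the Premium plan
Neither sweeps: the Basic plan wins 1 of 3 groups, the Premium plan wins 2. The Premium plan wins overall but not every group — no Simpson reversal.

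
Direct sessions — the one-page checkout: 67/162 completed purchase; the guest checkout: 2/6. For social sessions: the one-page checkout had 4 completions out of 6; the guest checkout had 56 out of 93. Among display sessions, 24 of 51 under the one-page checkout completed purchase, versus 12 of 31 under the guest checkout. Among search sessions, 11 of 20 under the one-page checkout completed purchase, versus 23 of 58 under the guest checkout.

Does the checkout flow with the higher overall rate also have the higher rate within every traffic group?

Direct: the one-page checkout 67/162 = 41.4%, the guest checkout 2/6 = 33.3% → the one-page checkout
Social: the one-page checkout 4/6 = 66.7%, the guest checkout 56/93 = 60.2% → the one-page checkout
Display: the one-page checkout 24/51 = 47.1%, the guest checkout 12/31 = 38.7% → the one-page checkout
Search: the one-page checkout 11/20 = 55.0%, the guest checkout 23/58 = 39.7% → the one-page checkout
Overall: the one-page checkout 106/239 = 44.4%, the guest checkout 93/188 = 49.5% → the guest checkout
The one-page checkout wins each traffic group but the guest checkout wins overall — the comparison reverses. The one-page checkout's sessions skew toward direct, which has a lower base rate.

No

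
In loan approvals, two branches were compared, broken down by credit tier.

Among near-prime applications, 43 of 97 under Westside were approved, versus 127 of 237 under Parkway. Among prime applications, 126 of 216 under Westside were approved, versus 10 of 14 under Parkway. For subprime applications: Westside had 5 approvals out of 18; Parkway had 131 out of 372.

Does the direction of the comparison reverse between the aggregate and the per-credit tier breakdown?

Near-prime: Westside 43/97 = 44.3%, Parkway 127/237 = 53.6% → Parkway
Prime: Westside 126/216 = 58.3%, Parkway 10/14 = 71.4% → Parkway
Subprime: Westside 5/18 = 27.8%, Parkway 131/372 = 35.2% → Parkway
Overall: Westside 174/331 = 52.6%, Parkway 268/623 = 43.0% → Westside
Parkway wins each credit group but Westside wins overall — the comparison reverses. Parkway's applications skew toward subprime, which has a lower base rate.

Yes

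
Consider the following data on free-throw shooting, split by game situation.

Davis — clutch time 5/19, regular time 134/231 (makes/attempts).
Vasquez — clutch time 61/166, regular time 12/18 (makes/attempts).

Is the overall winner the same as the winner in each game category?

No

Clutch time: Davis 5/19 = 26.3%, Vasquez 61/166 = 36.7% → Vasquez
Regular time: Davis 134/231 = 58.0%, Vasquez 12/18 = 66.7% → Vasquez
Overall: Davis 139/250 = 55.6%, Vasquez 73/184 = 39.7% → Davis
Vasquez wins each game group but Davis wins overall — the comparison reverses. Vasquez's attempts skew toward clutch time, which has a lower base rate.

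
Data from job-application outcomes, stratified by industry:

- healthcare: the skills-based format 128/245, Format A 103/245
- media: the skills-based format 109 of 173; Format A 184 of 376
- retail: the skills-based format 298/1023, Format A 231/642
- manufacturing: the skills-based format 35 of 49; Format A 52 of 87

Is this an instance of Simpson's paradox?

No

Healthcare: the skills-based format 128/245 = 52.2%, Format A 103/245 = 42.0% → the skills-based format
Media: the skills-based format 109/173 = 63.0%, Format A 184/376 = 48.9% → the skills-based format
Retail: the skills-based format 298/1023 = 29.1%, Format A 231/642 = 36.0% → Format A
Manufacturing: the skills-based format 35/49 = 71.4%, Format A 52/87 = 59.8% → the skills-based format
Overall: the skills-based format 570/1490 = 38.3%, Format A 570/1350 = 42.2% → Format A
Neither sweeps: the skills-based format wins 3 of 4 groups, Format A wins 1. Format A wins overall but not every group — no Simpson reversal.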